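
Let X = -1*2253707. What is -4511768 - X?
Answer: -2258061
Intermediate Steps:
X = -2253707
-4511768 - X = -4511768 - 1*(-2253707) = -4511768 + 2253707 = -2258061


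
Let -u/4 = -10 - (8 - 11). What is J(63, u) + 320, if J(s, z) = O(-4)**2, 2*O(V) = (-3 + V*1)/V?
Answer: 20529/64 ≈ 320.77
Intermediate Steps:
O(V) = (-3 + V)/(2*V) (O(V) = ((-3 + V*1)/V)/2 = ((-3 + V)/V)/2 = (-3 + V)/(2*V))
u = 28 (u = -4*(-10 - (8 - 11)) = -4*(-10 - 1*(-3)) = -4*(-10 + 3) = -4*(-7) = 28)
J(s, z) = 49/64 (J(s, z) = ((1/2)*(-3 - 4)/(-4))**2 = ((1/2)*(-1/4)*(-7))**2 = (7/8)**2 = 49/64)
J(63, u) + 320 = 49/64 + 320 = 20529/64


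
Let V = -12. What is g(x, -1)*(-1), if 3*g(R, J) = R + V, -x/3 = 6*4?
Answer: 28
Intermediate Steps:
x = -72 (x = -18*4 = -3*24 = -72)
g(R, J) = -4 + R/3 (g(R, J) = (R - 12)/3 = (-12 + R)/3 = -4 + R/3)
g(x, -1)*(-1) = (-4 + (⅓)*(-72))*(-1) = (-4 - 24)*(-1) = -28*(-1) = 28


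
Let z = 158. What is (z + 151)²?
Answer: 95481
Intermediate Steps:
(z + 151)² = (158 + 151)² = 309² = 95481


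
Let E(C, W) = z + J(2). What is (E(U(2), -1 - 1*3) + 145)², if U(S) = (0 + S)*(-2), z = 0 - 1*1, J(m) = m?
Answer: 21316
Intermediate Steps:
z = -1 (z = 0 - 1 = -1)
U(S) = -2*S (U(S) = S*(-2) = -2*S)
E(C, W) = 1 (E(C, W) = -1 + 2 = 1)
(E(U(2), -1 - 1*3) + 145)² = (1 + 145)² = 146² = 21316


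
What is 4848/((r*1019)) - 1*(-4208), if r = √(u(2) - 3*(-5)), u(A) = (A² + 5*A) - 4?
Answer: 21444608/5095 ≈ 4209.0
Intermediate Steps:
u(A) = -4 + A² + 5*A
r = 5 (r = √((-4 + 2² + 5*2) - 3*(-5)) = √((-4 + 4 + 10) + 15) = √(10 + 15) = √25 = 5)
4848/((r*1019)) - 1*(-4208) = 4848/((5*1019)) - 1*(-4208) = 4848/5095 + 4208 = 21444608/5095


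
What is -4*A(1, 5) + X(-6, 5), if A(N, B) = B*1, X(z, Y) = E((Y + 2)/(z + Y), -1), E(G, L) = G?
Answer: -27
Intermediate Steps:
X(z, Y) = (2 + Y)/(Y + z) (X(z, Y) = (Y + 2)/(z + Y) = (2 + Y)/(Y + z))
A(N, B) = B
-4*A(1, 5) + X(-6, 5) = -4*5 + (2 + 5)/(5 - 6) = -20 + 7/(-1) = -20 - 1*7 = -20 - 7 = -27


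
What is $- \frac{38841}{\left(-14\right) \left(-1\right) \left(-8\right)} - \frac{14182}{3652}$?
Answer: $\frac{35064737}{102256} \approx 342.91$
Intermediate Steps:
$- \frac{38841}{\left(-14\right) \left(-1\right) \left(-8\right)} - \frac{14182}{3652} = - \frac{38841}{14 \left(-8\right)} - \frac{7091}{1826} = - \frac{38841}{-112} - \frac{7091}{1826} = \left(-38841\right) \left(- \frac{1}{112}\right) - \frac{7091}{1826} = \frac{38841}{112} - \frac{7091}{1826} = \frac{35064737}{102256}$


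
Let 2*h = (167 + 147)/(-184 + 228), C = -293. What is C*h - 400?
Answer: -63601/44 ≈ -1445.5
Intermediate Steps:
h = 157/44 (h = ((167 + 147)/(-184 + 228))/2 = (314/44)/2 = (314*(1/44))/2 = (½)*(157/22) = 157/44 ≈ 3.5682)
C*h - 400 = -293*157/44 - 400 = -46001/44 - 400 = -63601/44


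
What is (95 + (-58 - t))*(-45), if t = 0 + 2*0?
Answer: -1665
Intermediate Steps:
t = 0 (t = 0 + 0 = 0)
(95 + (-58 - t))*(-45) = (95 + (-58 - 1*0))*(-45) = (95 + (-58 + 0))*(-45) = (95 - 58)*(-45) = 37*(-45) = -1665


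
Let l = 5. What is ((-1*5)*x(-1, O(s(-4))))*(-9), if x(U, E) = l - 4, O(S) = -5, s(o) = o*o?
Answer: 45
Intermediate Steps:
s(o) = o²
x(U, E) = 1 (x(U, E) = 5 - 4 = 1)
((-1*5)*x(-1, O(s(-4))))*(-9) = (-1*5*1)*(-9) = -5*1*(-9) = -5*(-9) = 45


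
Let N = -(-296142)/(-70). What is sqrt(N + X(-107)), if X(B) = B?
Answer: 2*I*sqrt(27110)/5 ≈ 65.86*I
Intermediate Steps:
N = -21153/5 (N = -(-296142)*(-1)/70 = -3846*11/10 = -21153/5 ≈ -4230.6)
sqrt(N + X(-107)) = sqrt(-21153/5 - 107) = sqrt(-21688/5) = 2*I*sqrt(27110)/5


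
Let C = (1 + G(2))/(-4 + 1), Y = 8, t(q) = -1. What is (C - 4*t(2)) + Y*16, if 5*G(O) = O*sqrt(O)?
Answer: 395/3 - 2*sqrt(2)/15 ≈ 131.48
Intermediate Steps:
G(O) = O**(3/2)/5 (G(O) = (O*sqrt(O))/5 = O**(3/2)/5)
C = -1/3 - 2*sqrt(2)/15 (C = (1 + 2**(3/2)/5)/(-4 + 1) = (1 + (2*sqrt(2))/5)/(-3) = -(1 + 2*sqrt(2)/5)/3 = -1/3 - 2*sqrt(2)/15 ≈ -0.52190)
(C - 4*t(2)) + Y*16 = ((-1/3 - 2*sqrt(2)/15) - 4*(-1)) + 8*16 = ((-1/3 - 2*sqrt(2)/15) + 4) + 128 = (11/3 - 2*sqrt(2)/15) + 128 = 395/3 - 2*sqrt(2)/15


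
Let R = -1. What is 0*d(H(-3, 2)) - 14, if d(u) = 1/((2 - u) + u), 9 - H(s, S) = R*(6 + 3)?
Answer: -14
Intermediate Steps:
H(s, S) = 18 (H(s, S) = 9 - (-1)*(6 + 3) = 9 - (-1)*9 = 9 - 1*(-9) = 9 + 9 = 18)
d(u) = ½ (d(u) = 1/2 = ½)
0*d(H(-3, 2)) - 14 = 0*(½) - 14 = 0 - 14 = -14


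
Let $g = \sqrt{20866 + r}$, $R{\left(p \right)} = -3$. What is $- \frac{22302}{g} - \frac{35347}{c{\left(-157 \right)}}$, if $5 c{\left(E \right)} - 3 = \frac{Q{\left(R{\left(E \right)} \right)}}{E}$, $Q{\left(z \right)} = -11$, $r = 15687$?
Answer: $- \frac{27747395}{482} - \frac{22302 \sqrt{36553}}{36553} \approx -57684.0$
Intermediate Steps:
$c{\left(E \right)} = \frac{3}{5} - \frac{11}{5 E}$ ($c{\left(E \right)} = \frac{3}{5} + \frac{\left(-11\right) \frac{1}{E}}{5} = \frac{3}{5} - \frac{11}{5 E}$)
$g = \sqrt{36553}$ ($g = \sqrt{20866 + 15687} = \sqrt{36553} \approx 191.19$)
$- \frac{22302}{g} - \frac{35347}{c{\left(-157 \right)}} = - \frac{22302}{\sqrt{36553}} - \frac{35347}{\frac{1}{5} \frac{1}{-157} \left(-11 + 3 \left(-157\right)\right)} = - 22302 \frac{\sqrt{36553}}{36553} - \frac{35347}{\frac{1}{5} \left(- \frac{1}{157}\right) \left(-11 - 471\right)} = - \frac{22302 \sqrt{36553}}{36553} - \frac{35347}{\frac{1}{5} \left(- \frac{1}{157}\right) \left(-482\right)} = - \frac{22302 \sqrt{36553}}{36553} - \frac{35347}{\frac{482}{785}} = - \frac{22302 \sqrt{36553}}{36553} - \frac{27747395}{482} = - \frac{27747395}{482} - \frac{22302 \sqrt{36553}}{36553}$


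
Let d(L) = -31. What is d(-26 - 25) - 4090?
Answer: -4121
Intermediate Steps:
d(-26 - 25) - 4090 = -31 - 4090 = -4121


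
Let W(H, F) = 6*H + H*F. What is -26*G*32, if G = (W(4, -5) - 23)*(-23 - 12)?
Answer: -553280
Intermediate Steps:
W(H, F) = 6*H + F*H
G = 665 (G = (4*(6 - 5) - 23)*(-23 - 12) = (4*1 - 23)*(-35) = (4 - 23)*(-35) = -19*(-35) = 665)
-26*G*32 = -26*665*32 = -17290*32 = -553280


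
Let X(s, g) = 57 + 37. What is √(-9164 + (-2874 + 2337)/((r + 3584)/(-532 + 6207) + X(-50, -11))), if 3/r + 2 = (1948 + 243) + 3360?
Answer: 7*I*√1661846324332773657071/2980001669 ≈ 95.758*I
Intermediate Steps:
r = 3/5549 (r = 3/(-2 + ((1948 + 243) + 3360)) = 3/(-2 + (2191 + 3360)) = 3/(-2 + 5551) = 3/5549 ≈ 0.00054064)
X(s, g) = 94
√(-9164 + (-2874 + 2337)/((r + 3584)/(-532 + 6207) + X(-50, -11))) = √(-9164 + (-2874 + 2337)/((3/5549 + 3584)/(-532 + 6207) + 94)) = √(-9164 - 537/((19887619/5549)/5675 + 94)) = √(-9164 - 537/((19887619/5549)*(1/5675) + 94)) = √(-9164 - 537/(19887619/31490575 + 94)) = √(-9164 - 537/2980001669/31490575) = √(-9164 - 537*31490575/2980001669) = √(-9164 - 16910438775/2980001669) = √(-27325645733491/2980001669) = 7*I*√1661846324332773657071/2980001669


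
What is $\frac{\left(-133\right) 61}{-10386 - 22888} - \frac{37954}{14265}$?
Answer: $- \frac{1147149451}{474653610} \approx -2.4168$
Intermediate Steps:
$\frac{\left(-133\right) 61}{-10386 - 22888} - \frac{37954}{14265} = - \frac{8113}{-33274} - \frac{37954}{14265} = \left(-8113\right) \left(- \frac{1}{33274}\right) - \frac{37954}{14265} = \frac{8113}{33274} - \frac{37954}{14265} = - \frac{1147149451}{474653610}$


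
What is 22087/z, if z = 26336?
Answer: 22087/26336 ≈ 0.83866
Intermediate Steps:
22087/z = 22087/26336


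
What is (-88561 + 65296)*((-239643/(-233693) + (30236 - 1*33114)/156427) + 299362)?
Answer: -254600123303519127585/36555894911 ≈ -6.9647e+9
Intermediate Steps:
(-88561 + 65296)*((-239643/(-233693) + (30236 - 1*33114)/156427) + 299362) = -23265*((-239643*(-1/233693) + (30236 - 33114)*(1/156427)) + 299362) = -23265*((239643/233693 - 2878*1/156427) + 299362) = -23265*((239643/233693 - 2878/156427) + 299362) = -23265*(36814067107/36555894911 + 299362) = -23265*10943482626413889/36555894911 = -254600123303519127585/36555894911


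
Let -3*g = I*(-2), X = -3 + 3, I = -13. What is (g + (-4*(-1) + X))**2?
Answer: 196/9 ≈ 21.778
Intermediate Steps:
X = 0
g = -26/3 (g = -(-13)*(-2)/3 = -1/3*26 = -26/3 ≈ -8.6667)
(g + (-4*(-1) + X))**2 = (-26/3 + (-4*(-1) + 0))**2 = (-26/3 + (4 + 0))**2 = (-26/3 + 4)**2 = (-14/3)**2 = 196/9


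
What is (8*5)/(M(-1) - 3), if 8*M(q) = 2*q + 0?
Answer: -160/13 ≈ -12.308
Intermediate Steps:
M(q) = q/4 (M(q) = (2*q + 0)/8 = (2*q)/8 = q/4)
(8*5)/(M(-1) - 3) = (8*5)/((1/4)*(-1) - 3) = 40/(-1/4 - 3) = 40/(-13/4) = 40*(-4/13) = -160/13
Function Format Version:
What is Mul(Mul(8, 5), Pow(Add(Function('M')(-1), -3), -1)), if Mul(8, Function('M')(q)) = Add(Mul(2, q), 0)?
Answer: Rational(-160, 13) ≈ -12.308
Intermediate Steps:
Function('M')(q) = Mul(Rational(1, 4), q) (Function('M')(q) = Mul(Rational(1, 8), Add(Mul(2, q), 0)) = Mul(Rational(1, 8), Mul(2, q)) = Mul(Rational(1, 4), q))
Mul(Mul(8, 5), Pow(Add(Function('M')(-1), -3), -1)) = Mul(Mul(8, 5), Pow(Add(Mul(Rational(1, 4), -1), -3), -1)) = Mul(40, Pow(Add(Rational(-1, 4), -3), -1)) = Mul(40, Pow(Rational(-13, 4), -1)) = Mul(40, Rational(-4, 13)) = Rational(-160, 13)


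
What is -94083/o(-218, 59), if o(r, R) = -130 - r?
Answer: -8553/8 ≈ -1069.1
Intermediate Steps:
-94083/o(-218, 59) = -94083/(-130 - 1*(-218)) = -94083/(-130 + 218) = -94083/88 = -94083*1/88 = -8553/8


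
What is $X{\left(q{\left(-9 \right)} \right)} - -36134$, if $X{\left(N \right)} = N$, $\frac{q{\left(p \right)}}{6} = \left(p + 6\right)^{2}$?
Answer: $36188$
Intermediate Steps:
$q{\left(p \right)} = 6 \left(6 + p\right)^{2}$ ($q{\left(p \right)} = 6 \left(p + 6\right)^{2} = 6 \left(6 + p\right)^{2}$)
$X{\left(q{\left(-9 \right)} \right)} - -36134 = 6 \left(6 - 9\right)^{2} - -36134 = 6 \left(-3\right)^{2} + 36134 = 6 \cdot 9 + 36134 = 54 + 36134 = 36188$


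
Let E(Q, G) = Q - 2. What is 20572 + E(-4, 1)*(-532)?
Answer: 23764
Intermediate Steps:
E(Q, G) = -2 + Q
20572 + E(-4, 1)*(-532) = 20572 + (-2 - 4)*(-532) = 20572 - 6*(-532) = 20572 + 3192 = 23764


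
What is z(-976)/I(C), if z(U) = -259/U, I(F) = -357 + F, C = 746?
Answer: 259/379664 ≈ 0.00068218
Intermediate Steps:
z(-976)/I(C) = (-259/(-976))/(-357 + 746) = -259*(-1/976)/389 = (259/976)*(1/389) = 259/379664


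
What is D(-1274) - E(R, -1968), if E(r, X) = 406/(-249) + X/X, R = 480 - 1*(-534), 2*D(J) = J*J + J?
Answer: 201914506/249 ≈ 8.1090e+5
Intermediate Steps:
D(J) = J/2 + J²/2 (D(J) = (J*J + J)/2 = (J² + J)/2 = (J + J²)/2 = J/2 + J²/2)
R = 1014 (R = 480 + 534 = 1014)
E(r, X) = -157/249 (E(r, X) = 406*(-1/249) + 1 = -406/249 + 1 = -157/249)
D(-1274) - E(R, -1968) = (½)*(-1274)*(1 - 1274) - 1*(-157/249) = (½)*(-1274)*(-1273) + 157/249 = 810901 + 157/249 = 201914506/249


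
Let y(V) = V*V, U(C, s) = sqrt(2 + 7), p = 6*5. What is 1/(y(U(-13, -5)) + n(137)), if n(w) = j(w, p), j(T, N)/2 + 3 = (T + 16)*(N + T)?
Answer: 1/51105 ≈ 1.9568e-5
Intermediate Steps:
p = 30
j(T, N) = -6 + 2*(16 + T)*(N + T) (j(T, N) = -6 + 2*((T + 16)*(N + T)) = -6 + 2*((16 + T)*(N + T)) = -6 + 2*(16 + T)*(N + T))
U(C, s) = 3 (U(C, s) = sqrt(9) = 3)
n(w) = 954 + 2*w**2 + 92*w (n(w) = -6 + 2*w**2 + 32*30 + 32*w + 2*30*w = -6 + 2*w**2 + 960 + 32*w + 60*w = 954 + 2*w**2 + 92*w)
y(V) = V**2
1/(y(U(-13, -5)) + n(137)) = 1/(3**2 + (954 + 2*137**2 + 92*137)) = 1/(9 + (954 + 2*18769 + 12604)) = 1/(9 + (954 + 37538 + 12604)) = 1/(9 + 51096) = 1/51105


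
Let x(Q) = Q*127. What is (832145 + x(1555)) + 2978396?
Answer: 4008026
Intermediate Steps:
x(Q) = 127*Q
(832145 + x(1555)) + 2978396 = (832145 + 127*1555) + 2978396 = (832145 + 197485) + 2978396 = 1029630 + 2978396 = 4008026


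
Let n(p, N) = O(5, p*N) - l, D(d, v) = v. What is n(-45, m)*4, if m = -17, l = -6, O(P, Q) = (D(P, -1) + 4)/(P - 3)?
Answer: 30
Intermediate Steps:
O(P, Q) = 3/(-3 + P) (O(P, Q) = (-1 + 4)/(P - 3) = 3/(-3 + P))
n(p, N) = 15/2 (n(p, N) = 3/(-3 + 5) - 1*(-6) = 3/2 + 6 = 15/2)
n(-45, m)*4 = (15/2)*4 = 30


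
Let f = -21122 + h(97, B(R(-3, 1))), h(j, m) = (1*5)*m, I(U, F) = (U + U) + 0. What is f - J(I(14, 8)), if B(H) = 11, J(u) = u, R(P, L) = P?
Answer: -21095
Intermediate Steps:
I(U, F) = 2*U (I(U, F) = 2*U + 0 = 2*U)
h(j, m) = 5*m
f = -21067 (f = -21122 + 5*11 = -21122 + 55 = -21067)
f - J(I(14, 8)) = -21067 - 2*14 = -21067 - 1*28 = -21067 - 28 = -21095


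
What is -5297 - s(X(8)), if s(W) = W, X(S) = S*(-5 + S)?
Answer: -5321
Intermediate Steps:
-5297 - s(X(8)) = -5297 - 8*(-5 + 8) = -5297 - 8*3 = -5297 - 1*24 = -5297 - 24 = -5321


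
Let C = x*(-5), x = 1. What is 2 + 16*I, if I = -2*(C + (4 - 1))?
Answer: 66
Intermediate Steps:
C = -5 (C = 1*(-5) = -5)
I = 4 (I = -2*(-5 + (4 - 1)) = -2*(-5 + 3) = -2*(-2) = 4)
2 + 16*I = 2 + 16*4 = 2 + 64 = 66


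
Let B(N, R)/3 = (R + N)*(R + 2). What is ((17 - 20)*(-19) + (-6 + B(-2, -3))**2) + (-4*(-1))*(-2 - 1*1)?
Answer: 126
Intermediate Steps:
B(N, R) = 3*(2 + R)*(N + R) (B(N, R) = 3*((R + N)*(R + 2)) = 3*((N + R)*(2 + R)) = 3*((2 + R)*(N + R)) = 3*(2 + R)*(N + R))
((17 - 20)*(-19) + (-6 + B(-2, -3))**2) + (-4*(-1))*(-2 - 1*1) = ((17 - 20)*(-19) + (-6 + (3*(-3)**2 + 6*(-2) + 6*(-3) + 3*(-2)*(-3)))**2) + (-4*(-1))*(-2 - 1*1) = (-3*(-19) + (-6 + (3*9 - 12 - 18 + 18))**2) + 4*(-2 - 1) = (57 + (-6 + (27 - 12 - 18 + 18))**2) + 4*(-3) = (57 + (-6 + 15)**2) - 12 = (57 + 9**2) - 12 = (57 + 81) - 12 = 138 - 12 = 126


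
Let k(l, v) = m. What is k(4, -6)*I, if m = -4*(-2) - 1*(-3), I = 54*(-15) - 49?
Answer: -9449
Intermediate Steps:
I = -859 (I = -810 - 49 = -859)
m = 11 (m = 8 + 3 = 11)
k(l, v) = 11
k(4, -6)*I = 11*(-859) = -9449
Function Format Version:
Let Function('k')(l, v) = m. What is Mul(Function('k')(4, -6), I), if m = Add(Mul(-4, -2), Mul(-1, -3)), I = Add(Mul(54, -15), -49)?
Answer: -9449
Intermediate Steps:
I = -859 (I = Add(-810, -49) = -859)
m = 11 (m = Add(8, 3) = 11)
Function('k')(l, v) = 11
Mul(Function('k')(4, -6), I) = Mul(11, -859) = -9449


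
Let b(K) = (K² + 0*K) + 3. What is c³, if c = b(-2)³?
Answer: 40353607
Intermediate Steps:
b(K) = 3 + K² (b(K) = (K² + 0) + 3 = K² + 3 = 3 + K²)
c = 343 (c = (3 + (-2)²)³ = (3 + 4)³ = 7³ = 343)
c³ = 343³ = 40353607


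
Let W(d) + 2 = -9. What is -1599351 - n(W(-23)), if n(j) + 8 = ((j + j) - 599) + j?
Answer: -1598711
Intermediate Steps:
W(d) = -11 (W(d) = -2 - 9 = -11)
n(j) = -607 + 3*j (n(j) = -8 + (((j + j) - 599) + j) = -8 + ((2*j - 599) + j) = -8 + ((-599 + 2*j) + j) = -8 + (-599 + 3*j) = -607 + 3*j)
-1599351 - n(W(-23)) = -1599351 - (-607 + 3*(-11)) = -1599351 - (-607 - 33) = -1599351 - 1*(-640) = -1599351 + 640 = -1598711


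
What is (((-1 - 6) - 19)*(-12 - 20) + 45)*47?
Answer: 41219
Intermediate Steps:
(((-1 - 6) - 19)*(-12 - 20) + 45)*47 = ((-7 - 19)*(-32) + 45)*47 = (-26*(-32) + 45)*47 = (832 + 45)*47 = 877*47 = 41219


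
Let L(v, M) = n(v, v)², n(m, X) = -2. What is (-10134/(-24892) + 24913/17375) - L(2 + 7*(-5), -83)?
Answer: -466890677/216249250 ≈ -2.1590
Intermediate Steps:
L(v, M) = 4 (L(v, M) = (-2)² = 4)
(-10134/(-24892) + 24913/17375) - L(2 + 7*(-5), -83) = (-10134/(-24892) + 24913/17375) - 1*4 = (-10134*(-1/24892) + 24913*(1/17375)) - 4 = (5067/12446 + 24913/17375) - 4 = 398106323/216249250 - 4 = -466890677/216249250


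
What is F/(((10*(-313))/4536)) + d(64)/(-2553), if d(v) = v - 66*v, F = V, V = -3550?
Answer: 4112346920/799089 ≈ 5146.3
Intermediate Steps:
F = -3550
d(v) = -65*v
F/(((10*(-313))/4536)) + d(64)/(-2553) = -3550/((10*(-313))/4536) - 65*64/(-2553) = -3550/((-3130*1/4536)) - 4160*(-1/2553) = -3550/(-1565/2268) + 4160/2553 = -3550*(-2268/1565) + 4160/2553 = 1610280/313 + 4160/2553 = 4112346920/799089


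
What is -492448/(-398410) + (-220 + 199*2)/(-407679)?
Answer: 100344895606/81211695195 ≈ 1.2356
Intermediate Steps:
-492448/(-398410) + (-220 + 199*2)/(-407679) = -492448*(-1/398410) + (-220 + 398)*(-1/407679) = 246224/199205 + 178*(-1/407679) = 246224/199205 - 178/407679 = 100344895606/81211695195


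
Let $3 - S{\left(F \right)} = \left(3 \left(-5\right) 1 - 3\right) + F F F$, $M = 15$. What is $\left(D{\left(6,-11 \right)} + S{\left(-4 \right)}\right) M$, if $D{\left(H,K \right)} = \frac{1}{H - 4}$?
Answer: $\frac{2565}{2} \approx 1282.5$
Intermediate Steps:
$D{\left(H,K \right)} = \frac{1}{-4 + H}$
$S{\left(F \right)} = 21 - F^{3}$ ($S{\left(F \right)} = 3 - \left(\left(3 \left(-5\right) 1 - 3\right) + F F F\right) = 3 - \left(\left(\left(-15\right) 1 - 3\right) + F^{2} F\right) = 3 - \left(\left(-15 - 3\right) + F^{3}\right) = 3 - \left(-18 + F^{3}\right) = 21 - F^{3}$)
$\left(D{\left(6,-11 \right)} + S{\left(-4 \right)}\right) M = \left(\frac{1}{-4 + 6} + \left(21 - \left(-4\right)^{3}\right)\right) 15 = \left(\frac{1}{2} + \left(21 - -64\right)\right) 15 = \left(\frac{1}{2} + \left(21 + 64\right)\right) 15 = \left(\frac{1}{2} + 85\right) 15 = \frac{171}{2} \cdot 15 = \frac{2565}{2}$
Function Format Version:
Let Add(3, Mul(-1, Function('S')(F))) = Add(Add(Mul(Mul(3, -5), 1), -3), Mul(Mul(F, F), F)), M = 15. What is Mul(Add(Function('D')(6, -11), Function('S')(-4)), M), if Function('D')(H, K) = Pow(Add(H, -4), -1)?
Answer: Rational(2565, 2) ≈ 1282.5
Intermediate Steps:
Function('D')(H, K) = Pow(Add(-4, H), -1)
Function('S')(F) = Add(21, Mul(-1, Pow(F, 3))) (Function('S')(F) = Add(3, Mul(-1, Add(Add(Mul(Mul(3, -5), 1), -3), Mul(Mul(F, F), F)))) = Add(3, Mul(-1, Add(Add(Mul(-15, 1), -3), Mul(Pow(F, 2), F)))) = Add(3, Mul(-1, Add(Add(-15, -3), Pow(F, 3)))) = Add(3, Mul(-1, Add(-18, Pow(F, 3)))) = Add(3, Add(18, Mul(-1, Pow(F, 3)))) = Add(21, Mul(-1, Pow(F, 3))))
Mul(Add(Function('D')(6, -11), Function('S')(-4)), M) = Mul(Add(Pow(Add(-4, 6), -1), Add(21, Mul(-1, Pow(-4, 3)))), 15) = Mul(Add(Pow(2, -1), Add(21, Mul(-1, -64))), 15) = Mul(Add(Rational(1, 2), Add(21, 64)), 15) = Mul(Add(Rational(1, 2), 85), 15) = Mul(Rational(171, 2), 15) = Rational(2565, 2)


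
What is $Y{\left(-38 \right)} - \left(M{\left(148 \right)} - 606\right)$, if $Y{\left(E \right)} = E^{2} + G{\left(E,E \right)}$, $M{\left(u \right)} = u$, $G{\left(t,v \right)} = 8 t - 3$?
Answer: $1595$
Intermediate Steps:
$G{\left(t,v \right)} = -3 + 8 t$
$Y{\left(E \right)} = -3 + E^{2} + 8 E$ ($Y{\left(E \right)} = E^{2} + \left(-3 + 8 E\right) = -3 + E^{2} + 8 E$)
$Y{\left(-38 \right)} - \left(M{\left(148 \right)} - 606\right) = \left(-3 + \left(-38\right)^{2} + 8 \left(-38\right)\right) - \left(148 - 606\right) = \left(-3 + 1444 - 304\right) - -458 = 1137 + 458 = 1595$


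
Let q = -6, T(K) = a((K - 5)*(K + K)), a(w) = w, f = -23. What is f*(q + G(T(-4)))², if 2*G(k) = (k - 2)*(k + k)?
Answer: -582846588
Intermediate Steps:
T(K) = 2*K*(-5 + K) (T(K) = (K - 5)*(K + K) = (-5 + K)*(2*K) = 2*K*(-5 + K))
G(k) = k*(-2 + k) (G(k) = ((k - 2)*(k + k))/2 = ((-2 + k)*(2*k))/2 = (2*k*(-2 + k))/2 = k*(-2 + k))
f*(q + G(T(-4)))² = -23*(-6 + (2*(-4)*(-5 - 4))*(-2 + 2*(-4)*(-5 - 4)))² = -23*(-6 + (2*(-4)*(-9))*(-2 + 2*(-4)*(-9)))² = -23*(-6 + 72*(-2 + 72))² = -23*(-6 + 72*70)² = -23*(-6 + 5040)² = -23*5034² = -23*25341156 = -582846588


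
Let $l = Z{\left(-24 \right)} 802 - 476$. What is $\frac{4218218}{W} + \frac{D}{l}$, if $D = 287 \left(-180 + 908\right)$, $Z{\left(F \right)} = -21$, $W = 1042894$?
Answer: $- \frac{5173107195}{645029939} \approx -8.0199$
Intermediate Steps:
$D = 208936$ ($D = 287 \cdot 728 = 208936$)
$l = -17318$ ($l = \left(-21\right) 802 - 476 = -16842 - 476 = -17318$)
$\frac{4218218}{W} + \frac{D}{l} = \frac{4218218}{1042894} + \frac{208936}{-17318} = 4218218 \cdot \frac{1}{1042894} + 208936 \left(- \frac{1}{17318}\right) = \frac{2109109}{521447} - \frac{14924}{1237} = - \frac{5173107195}{645029939}$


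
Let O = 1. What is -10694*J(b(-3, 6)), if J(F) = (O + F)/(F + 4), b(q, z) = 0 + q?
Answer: 21388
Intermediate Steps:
b(q, z) = q
J(F) = (1 + F)/(4 + F) (J(F) = (1 + F)/(F + 4) = (1 + F)/(4 + F))
-10694*J(b(-3, 6)) = -10694*(1 - 3)/(4 - 3) = -10694*(-2)/1 = -10694*(-2) = 21388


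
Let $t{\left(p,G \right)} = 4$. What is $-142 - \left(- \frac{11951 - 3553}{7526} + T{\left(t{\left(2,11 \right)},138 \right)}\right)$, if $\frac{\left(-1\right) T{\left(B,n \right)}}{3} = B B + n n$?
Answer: $\frac{214638193}{3763} \approx 57039.0$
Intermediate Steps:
$T{\left(B,n \right)} = - 3 B^{2} - 3 n^{2}$ ($T{\left(B,n \right)} = - 3 \left(B B + n n\right) = - 3 \left(B^{2} + n^{2}\right) = - 3 B^{2} - 3 n^{2}$)
$-142 - \left(- \frac{11951 - 3553}{7526} + T{\left(t{\left(2,11 \right)},138 \right)}\right) = -142 - \left(-57132 - 48 - \frac{11951 - 3553}{7526}\right) = -142 - \left(-57132 - 48 - \left(11951 - 3553\right) \frac{1}{7526}\right) = -142 + \left(8398 \cdot \frac{1}{7526} - \left(-48 - 57132\right)\right) = -142 + \left(\frac{4199}{3763} - -57180\right) = -142 + \left(\frac{4199}{3763} + 57180\right) = -142 + \frac{215172539}{3763} = \frac{214638193}{3763}$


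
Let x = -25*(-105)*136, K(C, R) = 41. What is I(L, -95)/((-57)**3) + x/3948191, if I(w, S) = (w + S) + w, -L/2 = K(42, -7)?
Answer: 67136482469/731177335863 ≈ 0.091820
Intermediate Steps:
L = -82 (L = -2*41 = -82)
I(w, S) = S + 2*w (I(w, S) = (S + w) + w = S + 2*w)
x = 357000 (x = 2625*136 = 357000)
I(L, -95)/((-57)**3) + x/3948191 = (-95 + 2*(-82))/((-57)**3) + 357000/3948191 = (-95 - 164)/(-185193) + 357000*(1/3948191) = -259*(-1/185193) + 357000/3948191 = 259/185193 + 357000/3948191 = 67136482469/731177335863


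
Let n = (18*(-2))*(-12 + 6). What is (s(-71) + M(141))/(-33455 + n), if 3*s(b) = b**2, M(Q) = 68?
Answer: -5245/99717 ≈ -0.052599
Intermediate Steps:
s(b) = b**2/3
n = 216 (n = -36*(-6) = 216)
(s(-71) + M(141))/(-33455 + n) = ((1/3)*(-71)**2 + 68)/(-33455 + 216) = ((1/3)*5041 + 68)/(-33239) = (5041/3 + 68)*(-1/33239) = (5245/3)*(-1/33239) = -5245/99717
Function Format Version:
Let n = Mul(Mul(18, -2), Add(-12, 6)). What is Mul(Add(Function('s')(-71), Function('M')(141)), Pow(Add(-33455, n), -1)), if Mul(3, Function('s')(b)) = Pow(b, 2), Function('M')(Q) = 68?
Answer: Rational(-5245, 99717) ≈ -0.052599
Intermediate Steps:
Function('s')(b) = Mul(Rational(1, 3), Pow(b, 2))
n = 216 (n = Mul(-36, -6) = 216)
Mul(Add(Function('s')(-71), Function('M')(141)), Pow(Add(-33455, n), -1)) = Mul(Add(Mul(Rational(1, 3), Pow(-71, 2)), 68), Pow(Add(-33455, 216), -1)) = Mul(Add(Mul(Rational(1, 3), 5041), 68), Pow(-33239, -1)) = Mul(Add(Rational(5041, 3), 68), Rational(-1, 33239)) = Mul(Rational(5245, 3), Rational(-1, 33239)) = Rational(-5245, 99717)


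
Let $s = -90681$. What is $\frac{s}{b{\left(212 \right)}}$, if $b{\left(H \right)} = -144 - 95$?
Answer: $\frac{90681}{239} \approx 379.42$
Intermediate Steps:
$b{\left(H \right)} = -239$ ($b{\left(H \right)} = -144 - 95 = -239$)
$\frac{s}{b{\left(212 \right)}} = - \frac{90681}{-239} = \left(-90681\right) \left(- \frac{1}{239}\right) = \frac{90681}{239}$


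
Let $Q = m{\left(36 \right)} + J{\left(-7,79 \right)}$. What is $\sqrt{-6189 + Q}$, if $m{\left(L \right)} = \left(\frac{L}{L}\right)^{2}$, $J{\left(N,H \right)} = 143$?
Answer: $i \sqrt{6045} \approx 77.75 i$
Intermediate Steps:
$m{\left(L \right)} = 1$ ($m{\left(L \right)} = 1^{2} = 1$)
$Q = 144$ ($Q = 1 + 143 = 144$)
$\sqrt{-6189 + Q} = \sqrt{-6189 + 144} = \sqrt{-6045} = i \sqrt{6045}$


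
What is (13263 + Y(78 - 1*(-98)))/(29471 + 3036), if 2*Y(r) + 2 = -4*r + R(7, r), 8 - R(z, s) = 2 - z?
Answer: 25833/65014 ≈ 0.39735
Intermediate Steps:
R(z, s) = 6 + z (R(z, s) = 8 - (2 - z) = 8 + (-2 + z) = 6 + z)
Y(r) = 11/2 - 2*r (Y(r) = -1 + (-4*r + (6 + 7))/2 = -1 + (-4*r + 13)/2 = -1 + (13 - 4*r)/2 = -1 + (13/2 - 2*r) = 11/2 - 2*r)
(13263 + Y(78 - 1*(-98)))/(29471 + 3036) = (13263 + (11/2 - 2*(78 - 1*(-98))))/(29471 + 3036) = (13263 + (11/2 - 2*(78 + 98)))/32507 = (13263 + (11/2 - 2*176))*(1/32507) = (13263 + (11/2 - 352))*(1/32507) = (13263 - 693/2)*(1/32507) = (25833/2)*(1/32507) = 25833/65014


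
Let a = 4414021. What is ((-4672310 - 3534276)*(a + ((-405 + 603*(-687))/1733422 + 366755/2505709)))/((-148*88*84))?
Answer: 13111446339923283811596197/395983750449859264 ≈ 3.3111e+7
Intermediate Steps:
((-4672310 - 3534276)*(a + ((-405 + 603*(-687))/1733422 + 366755/2505709)))/((-148*88*84)) = ((-4672310 - 3534276)*(4414021 + ((-405 + 603*(-687))/1733422 + 366755/2505709)))/((-148*88*84)) = (-8206586*(4414021 + ((-405 - 414261)*(1/1733422) + 366755*(1/2505709))))/((-13024*84)) = -8206586*(4414021 + (-414666*1/1733422 + 366755/2505709))/(-1094016) = -8206586*(4414021 + (-207333/866711 + 366755/2505709))*(-1/1094016) = -8206586*(4414021 - 201645571292/2171725553099)*(-1/1094016) = -8206586*9586041995970029787/2171725553099*(-1/1094016) = -78668678039539702869577182/2171725553099*(-1/1094016) = 13111446339923283811596197/395983750449859264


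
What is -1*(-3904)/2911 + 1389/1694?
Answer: 10656755/4931234 ≈ 2.1611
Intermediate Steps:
-1*(-3904)/2911 + 1389/1694 = 3904*(1/2911) + 1389*(1/1694) = 3904/2911 + 1389/1694 = 10656755/4931234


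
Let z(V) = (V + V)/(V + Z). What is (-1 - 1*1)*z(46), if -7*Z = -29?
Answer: -1288/351 ≈ -3.6695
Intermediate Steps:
Z = 29/7 (Z = -1/7*(-29) = 29/7 ≈ 4.1429)
z(V) = 2*V/(29/7 + V) (z(V) = (V + V)/(V + 29/7) = (2*V)/(29/7 + V) = 2*V/(29/7 + V))
(-1 - 1*1)*z(46) = (-1 - 1*1)*(14*46/(29 + 7*46)) = (-1 - 1)*(14*46/(29 + 322)) = -28*46/351 = -2*644/351 = -1288/351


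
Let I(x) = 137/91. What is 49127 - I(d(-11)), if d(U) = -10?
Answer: 4470420/91 ≈ 49126.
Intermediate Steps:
I(x) = 137/91 (I(x) = 137*(1/91) = 137/91)
49127 - I(d(-11)) = 49127 - 1*137/91 = 49127 - 137/91 = 4470420/91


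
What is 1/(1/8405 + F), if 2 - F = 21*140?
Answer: -8405/24693889 ≈ -0.00034037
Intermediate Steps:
F = -2938 (F = 2 - 21*140 = 2 - 1*2940 = 2 - 2940 = -2938)
1/(1/8405 + F) = 1/(1/8405 - 2938) = 1/(-24693889/8405) = -8405/24693889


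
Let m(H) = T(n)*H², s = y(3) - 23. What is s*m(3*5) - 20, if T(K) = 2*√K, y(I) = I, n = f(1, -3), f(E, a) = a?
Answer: -20 - 9000*I*√3 ≈ -20.0 - 15588.0*I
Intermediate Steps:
n = -3
s = -20 (s = 3 - 23 = -20)
m(H) = 2*I*√3*H² (m(H) = (2*√(-3))*H² = (2*(I*√3))*H² = (2*I*√3)*H² = 2*I*√3*H²)
s*m(3*5) - 20 = -40*I*√3*(3*5)² - 20 = -40*I*√3*15² - 20 = -40*I*√3*225 - 20 = -9000*I*√3 - 20 = -20 - 9000*I*√3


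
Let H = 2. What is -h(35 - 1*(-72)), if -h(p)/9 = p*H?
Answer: 1926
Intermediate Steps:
h(p) = -18*p (h(p) = -9*p*2 = -18*p)
-h(35 - 1*(-72)) = -(-18)*(35 - 1*(-72)) = -(-18)*(35 + 72) = -(-18)*107 = -1*(-1926) = 1926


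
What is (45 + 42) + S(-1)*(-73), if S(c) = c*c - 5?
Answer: 379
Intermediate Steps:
S(c) = -5 + c² (S(c) = c² - 5 = -5 + c²)
(45 + 42) + S(-1)*(-73) = (45 + 42) + (-5 + (-1)²)*(-73) = 87 + (-5 + 1)*(-73) = 87 - 4*(-73) = 87 + 292 = 379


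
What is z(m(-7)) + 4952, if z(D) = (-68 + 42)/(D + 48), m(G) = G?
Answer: 203006/41 ≈ 4951.4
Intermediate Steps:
z(D) = -26/(48 + D)
z(m(-7)) + 4952 = -26/(48 - 7) + 4952 = -26/41 + 4952 = 203006/41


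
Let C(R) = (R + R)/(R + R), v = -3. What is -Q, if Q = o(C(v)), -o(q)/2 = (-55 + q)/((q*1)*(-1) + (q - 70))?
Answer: 54/35 ≈ 1.5429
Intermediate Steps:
C(R) = 1 (C(R) = (2*R)/((2*R)) = (2*R)*(1/(2*R)) = 1)
o(q) = -11/7 + q/35 (o(q) = -2*(-55 + q)/((q*1)*(-1) + (q - 70)) = -2*(-55 + q)/(q*(-1) + (-70 + q)) = -2*(-55 + q)/(-q + (-70 + q)) = -2*(-55 + q)/(-70) = -2*(-55 + q)*(-1)/70 = -2*(11/14 - q/70) = -11/7 + q/35)
Q = -54/35 (Q = -11/7 + (1/35)*1 = -11/7 + 1/35 = -54/35 ≈ -1.5429)
-Q = -1*(-54/35) = 54/35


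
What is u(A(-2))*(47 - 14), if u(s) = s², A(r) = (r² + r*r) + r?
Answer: 1188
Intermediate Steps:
A(r) = r + 2*r² (A(r) = (r² + r²) + r = 2*r² + r = r + 2*r²)
u(A(-2))*(47 - 14) = (-2*(1 + 2*(-2)))²*(47 - 14) = (-2*(1 - 4))²*33 = (-2*(-3))²*33 = 6²*33 = 36*33 = 1188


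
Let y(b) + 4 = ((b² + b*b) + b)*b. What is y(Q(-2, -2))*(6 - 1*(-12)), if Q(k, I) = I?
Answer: -288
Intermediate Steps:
y(b) = -4 + b*(b + 2*b²) (y(b) = -4 + ((b² + b*b) + b)*b = -4 + ((b² + b²) + b)*b = -4 + (2*b² + b)*b = -4 + (b + 2*b²)*b = -4 + b*(b + 2*b²))
y(Q(-2, -2))*(6 - 1*(-12)) = (-4 + (-2)² + 2*(-2)³)*(6 - 1*(-12)) = (-4 + 4 + 2*(-8))*(6 + 12) = (-4 + 4 - 16)*18 = -16*18 = -288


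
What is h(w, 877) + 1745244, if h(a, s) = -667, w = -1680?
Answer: 1744577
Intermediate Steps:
h(w, 877) + 1745244 = -667 + 1745244 = 1744577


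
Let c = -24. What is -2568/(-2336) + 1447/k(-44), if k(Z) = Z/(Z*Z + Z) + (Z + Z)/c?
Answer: 27328233/68620 ≈ 398.25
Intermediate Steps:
k(Z) = -Z/12 + Z/(Z + Z**2) (k(Z) = Z/(Z*Z + Z) + (Z + Z)/(-24) = Z/(Z**2 + Z) + (2*Z)*(-1/24) = Z/(Z + Z**2) - Z/12 = -Z/12 + Z/(Z + Z**2))
-2568/(-2336) + 1447/k(-44) = -2568/(-2336) + 1447/(((12 - 1*(-44) - 1*(-44)**2)/(12*(1 - 44)))) = -2568*(-1/2336) + 1447/(((1/12)*(12 + 44 - 1*1936)/(-43))) = 321/292 + 1447/(((1/12)*(-1/43)*(12 + 44 - 1936))) = 321/292 + 1447/(((1/12)*(-1/43)*(-1880))) = 321/292 + 1447/(470/129) = 321/292 + 1447*(129/470) = 321/292 + 186663/470 = 27328233/68620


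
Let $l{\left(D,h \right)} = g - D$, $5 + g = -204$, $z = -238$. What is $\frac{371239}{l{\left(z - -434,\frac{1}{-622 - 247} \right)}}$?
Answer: $- \frac{371239}{405} \approx -916.64$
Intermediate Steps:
$g = -209$ ($g = -5 - 204 = -209$)
$l{\left(D,h \right)} = -209 - D$
$\frac{371239}{l{\left(z - -434,\frac{1}{-622 - 247} \right)}} = \frac{371239}{-209 - \left(-238 - -434\right)} = \frac{371239}{-209 - \left(-238 + 434\right)} = \frac{371239}{-209 - 196} = \frac{371239}{-405} = 371239 \left(- \frac{1}{405}\right) = - \frac{371239}{405}$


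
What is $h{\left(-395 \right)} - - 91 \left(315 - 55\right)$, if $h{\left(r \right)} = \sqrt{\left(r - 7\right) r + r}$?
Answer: $23660 + \sqrt{158395} \approx 24058.0$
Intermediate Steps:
$h{\left(r \right)} = \sqrt{r + r \left(-7 + r\right)}$ ($h{\left(r \right)} = \sqrt{\left(-7 + r\right) r + r} = \sqrt{r \left(-7 + r\right) + r} = \sqrt{r + r \left(-7 + r\right)}$)
$h{\left(-395 \right)} - - 91 \left(315 - 55\right) = \sqrt{- 395 \left(-6 - 395\right)} - - 91 \left(315 - 55\right) = \sqrt{\left(-395\right) \left(-401\right)} - \left(-91\right) 260 = \sqrt{158395} - -23660 = \sqrt{158395} + 23660 = 23660 + \sqrt{158395}$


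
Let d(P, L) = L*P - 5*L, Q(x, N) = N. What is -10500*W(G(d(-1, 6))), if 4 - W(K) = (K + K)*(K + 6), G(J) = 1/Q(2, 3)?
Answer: 7000/3 ≈ 2333.3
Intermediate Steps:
d(P, L) = -5*L + L*P
G(J) = ⅓ (G(J) = 1/3 = ⅓)
W(K) = 4 - 2*K*(6 + K) (W(K) = 4 - (K + K)*(K + 6) = 4 - 2*K*(6 + K))
-10500*W(G(d(-1, 6))) = -10500*(4 - 12*⅓ - 2*(⅓)²) = -10500*(4 - 4 - 2*⅑) = -10500*(4 - 4 - 2/9) = -10500*(-2/9) = 7000/3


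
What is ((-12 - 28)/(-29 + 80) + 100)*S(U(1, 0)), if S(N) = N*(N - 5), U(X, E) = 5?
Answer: 0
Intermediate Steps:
S(N) = N*(-5 + N)
((-12 - 28)/(-29 + 80) + 100)*S(U(1, 0)) = ((-12 - 28)/(-29 + 80) + 100)*(5*(-5 + 5)) = (-40/51 + 100)*(5*0) = (-40*1/51 + 100)*0 = (-40/51 + 100)*0 = (5060/51)*0 = 0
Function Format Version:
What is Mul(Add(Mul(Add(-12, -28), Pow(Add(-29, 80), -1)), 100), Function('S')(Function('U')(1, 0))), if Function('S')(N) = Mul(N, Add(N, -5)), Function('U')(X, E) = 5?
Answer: 0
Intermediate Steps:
Function('S')(N) = Mul(N, Add(-5, N))
Mul(Add(Mul(Add(-12, -28), Pow(Add(-29, 80), -1)), 100), Function('S')(Function('U')(1, 0))) = Mul(Add(Mul(Add(-12, -28), Pow(Add(-29, 80), -1)), 100), Mul(5, Add(-5, 5))) = Mul(Add(Mul(-40, Pow(51, -1)), 100), Mul(5, 0)) = Mul(Add(Mul(-40, Rational(1, 51)), 100), 0) = Mul(Add(Rational(-40, 51), 100), 0) = Mul(Rational(5060, 51), 0) = 0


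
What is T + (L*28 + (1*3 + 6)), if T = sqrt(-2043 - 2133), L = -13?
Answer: -355 + 12*I*sqrt(29) ≈ -355.0 + 64.622*I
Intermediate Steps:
T = 12*I*sqrt(29) (T = sqrt(-4176) = 12*I*sqrt(29) ≈ 64.622*I)
T + (L*28 + (1*3 + 6)) = 12*I*sqrt(29) + (-13*28 + (1*3 + 6)) = 12*I*sqrt(29) + (-364 + (3 + 6)) = 12*I*sqrt(29) + (-364 + 9) = 12*I*sqrt(29) - 355 = -355 + 12*I*sqrt(29)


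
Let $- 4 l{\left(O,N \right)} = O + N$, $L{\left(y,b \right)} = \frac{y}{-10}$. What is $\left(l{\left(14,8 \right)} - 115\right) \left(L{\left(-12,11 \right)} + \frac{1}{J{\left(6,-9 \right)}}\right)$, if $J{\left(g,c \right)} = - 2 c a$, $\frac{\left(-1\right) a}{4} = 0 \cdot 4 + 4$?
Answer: $- \frac{415243}{2880} \approx -144.18$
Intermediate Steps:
$a = -16$ ($a = - 4 \left(0 \cdot 4 + 4\right) = - 4 \left(0 + 4\right) = \left(-4\right) 4 = -16$)
$J{\left(g,c \right)} = 32 c$ ($J{\left(g,c \right)} = - 2 c \left(-16\right) = 32 c$)
$L{\left(y,b \right)} = - \frac{y}{10}$ ($L{\left(y,b \right)} = y \left(- \frac{1}{10}\right) = - \frac{y}{10}$)
$l{\left(O,N \right)} = - \frac{N}{4} - \frac{O}{4}$ ($l{\left(O,N \right)} = - \frac{O + N}{4} = - \frac{N + O}{4} = - \frac{N}{4} - \frac{O}{4}$)
$\left(l{\left(14,8 \right)} - 115\right) \left(L{\left(-12,11 \right)} + \frac{1}{J{\left(6,-9 \right)}}\right) = \left(\left(\left(- \frac{1}{4}\right) 8 - \frac{7}{2}\right) - 115\right) \left(\left(- \frac{1}{10}\right) \left(-12\right) + \frac{1}{32 \left(-9\right)}\right) = \left(\left(-2 - \frac{7}{2}\right) - 115\right) \left(\frac{6}{5} + \frac{1}{-288}\right) = \left(- \frac{11}{2} - 115\right) \left(\frac{6}{5} - \frac{1}{288}\right) = \left(- \frac{241}{2}\right) \frac{1723}{1440} = - \frac{415243}{2880}$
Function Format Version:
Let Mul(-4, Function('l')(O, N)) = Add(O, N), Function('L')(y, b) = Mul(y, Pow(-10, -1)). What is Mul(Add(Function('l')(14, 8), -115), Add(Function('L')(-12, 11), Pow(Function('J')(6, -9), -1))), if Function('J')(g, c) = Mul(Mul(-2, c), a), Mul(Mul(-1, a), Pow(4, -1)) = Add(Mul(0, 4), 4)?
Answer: Rational(-415243, 2880) ≈ -144.18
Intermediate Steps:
a = -16 (a = Mul(-4, Add(Mul(0, 4), 4)) = Mul(-4, Add(0, 4)) = Mul(-4, 4) = -16)
Function('J')(g, c) = Mul(32, c) (Function('J')(g, c) = Mul(Mul(-2, c), -16) = Mul(32, c))
Function('L')(y, b) = Mul(Rational(-1, 10), y) (Function('L')(y, b) = Mul(y, Rational(-1, 10)) = Mul(Rational(-1, 10), y))
Function('l')(O, N) = Add(Mul(Rational(-1, 4), N), Mul(Rational(-1, 4), O)) (Function('l')(O, N) = Mul(Rational(-1, 4), Add(O, N)) = Mul(Rational(-1, 4), Add(N, O)) = Add(Mul(Rational(-1, 4), N), Mul(Rational(-1, 4), O)))
Mul(Add(Function('l')(14, 8), -115), Add(Function('L')(-12, 11), Pow(Function('J')(6, -9), -1))) = Mul(Add(Add(Mul(Rational(-1, 4), 8), Mul(Rational(-1, 4), 14)), -115), Add(Mul(Rational(-1, 10), -12), Pow(Mul(32, -9), -1))) = Mul(Add(Add(-2, Rational(-7, 2)), -115), Add(Rational(6, 5), Pow(-288, -1))) = Mul(Add(Rational(-11, 2), -115), Add(Rational(6, 5), Rational(-1, 288))) = Mul(Rational(-241, 2), Rational(1723, 1440)) = Rational(-415243, 2880)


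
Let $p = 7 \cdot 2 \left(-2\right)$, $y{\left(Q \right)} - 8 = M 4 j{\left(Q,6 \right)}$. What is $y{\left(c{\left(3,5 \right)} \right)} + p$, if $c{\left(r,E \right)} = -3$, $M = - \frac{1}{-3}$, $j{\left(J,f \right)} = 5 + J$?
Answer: $- \frac{52}{3} \approx -17.333$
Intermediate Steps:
$M = \frac{1}{3}$ ($M = \left(-1\right) \left(- \frac{1}{3}\right) = \frac{1}{3} \approx 0.33333$)
$y{\left(Q \right)} = \frac{44}{3} + \frac{4 Q}{3}$ ($y{\left(Q \right)} = 8 + \frac{1}{3} \cdot 4 \left(5 + Q\right) = 8 + \frac{4 \left(5 + Q\right)}{3} = 8 + \left(\frac{20}{3} + \frac{4 Q}{3}\right) = \frac{44}{3} + \frac{4 Q}{3}$)
$p = -28$ ($p = 14 \left(-2\right) = -28$)
$y{\left(c{\left(3,5 \right)} \right)} + p = \left(\frac{44}{3} + \frac{4}{3} \left(-3\right)\right) - 28 = \left(\frac{44}{3} - 4\right) - 28 = \frac{32}{3} - 28 = - \frac{52}{3}$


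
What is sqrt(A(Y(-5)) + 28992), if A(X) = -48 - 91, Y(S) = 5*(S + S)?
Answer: sqrt(28853) ≈ 169.86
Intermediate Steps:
Y(S) = 10*S (Y(S) = 5*(2*S) = 10*S)
A(X) = -139
sqrt(A(Y(-5)) + 28992) = sqrt(-139 + 28992) = sqrt(28853)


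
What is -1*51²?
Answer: -2601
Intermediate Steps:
-1*51² = -1*2601 = -2601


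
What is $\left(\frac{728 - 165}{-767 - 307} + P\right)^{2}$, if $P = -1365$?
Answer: $\frac{2150836364329}{1153476} \approx 1.8647 \cdot 10^{6}$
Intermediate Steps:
$\left(\frac{728 - 165}{-767 - 307} + P\right)^{2} = \left(\frac{728 - 165}{-767 - 307} - 1365\right)^{2} = \left(\frac{563}{-1074} - 1365\right)^{2} = \left(563 \left(- \frac{1}{1074}\right) - 1365\right)^{2} = \left(- \frac{563}{1074} - 1365\right)^{2} = \left(- \frac{1466573}{1074}\right)^{2} = \frac{2150836364329}{1153476}$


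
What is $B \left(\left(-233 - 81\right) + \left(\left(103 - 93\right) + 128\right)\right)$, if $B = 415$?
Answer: $-73040$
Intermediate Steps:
$B \left(\left(-233 - 81\right) + \left(\left(103 - 93\right) + 128\right)\right) = 415 \left(\left(-233 - 81\right) + \left(\left(103 - 93\right) + 128\right)\right) = 415 \left(-314 + \left(10 + 128\right)\right) = 415 \left(-314 + 138\right) = 415 \left(-176\right) = -73040$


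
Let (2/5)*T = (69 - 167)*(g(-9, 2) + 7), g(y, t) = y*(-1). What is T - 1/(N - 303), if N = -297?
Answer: -2351999/600 ≈ -3920.0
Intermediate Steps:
g(y, t) = -y
T = -3920 (T = 5*((69 - 167)*(-1*(-9) + 7))/2 = 5*(-98*(9 + 7))/2 = 5*(-98*16)/2 = (5/2)*(-1568) = -3920)
T - 1/(N - 303) = -3920 - 1/(-297 - 303) = -3920 - 1/(-600) = -3920 - 1*(-1/600) = -3920 + 1/600 = -2351999/600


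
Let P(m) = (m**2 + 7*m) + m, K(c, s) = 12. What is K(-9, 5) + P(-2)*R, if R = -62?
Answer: 756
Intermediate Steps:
P(m) = m**2 + 8*m
K(-9, 5) + P(-2)*R = 12 - 2*(8 - 2)*(-62) = 12 - 2*6*(-62) = 12 - 12*(-62) = 12 + 744 = 756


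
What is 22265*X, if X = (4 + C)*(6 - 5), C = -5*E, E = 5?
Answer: -467565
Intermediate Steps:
C = -25 (C = -5*5 = -25)
X = -21 (X = (4 - 25)*(6 - 5) = -21*1 = -21)
22265*X = 22265*(-21) = -467565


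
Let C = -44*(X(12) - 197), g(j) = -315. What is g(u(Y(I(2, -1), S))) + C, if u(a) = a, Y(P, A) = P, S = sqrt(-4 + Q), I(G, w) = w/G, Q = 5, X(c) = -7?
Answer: 8661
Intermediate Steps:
S = 1 (S = sqrt(-4 + 5) = sqrt(1) = 1)
C = 8976 (C = -44*(-7 - 197) = -44*(-204) = 8976)
g(u(Y(I(2, -1), S))) + C = -315 + 8976 = 8661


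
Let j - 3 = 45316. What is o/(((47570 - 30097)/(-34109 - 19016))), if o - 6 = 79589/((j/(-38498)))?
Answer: 162761474800000/791858887 ≈ 2.0554e+5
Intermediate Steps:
j = 45319 (j = 3 + 45316 = 45319)
o = -3063745408/45319 (o = 6 + 79589/((45319/(-38498))) = 6 + 79589/((45319*(-1/38498))) = 6 + 79589/(-45319/38498) = 6 + 79589*(-38498/45319) = 6 - 3064017322/45319 = -3063745408/45319 ≈ -67604.)
o/(((47570 - 30097)/(-34109 - 19016))) = -3063745408*(-34109 - 19016)/(47570 - 30097)/45319 = -3063745408/(45319*(17473/(-53125))) = -3063745408/(45319*(17473*(-1/53125))) = -3063745408/(45319*(-17473/53125)) = -3063745408/45319*(-53125/17473) = 162761474800000/791858887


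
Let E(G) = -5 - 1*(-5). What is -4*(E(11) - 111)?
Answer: 444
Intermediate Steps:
E(G) = 0 (E(G) = -5 + 5 = 0)
-4*(E(11) - 111) = -4*(0 - 111) = -4*(-111) = 444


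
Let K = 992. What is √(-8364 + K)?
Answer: 2*I*√1843 ≈ 85.86*I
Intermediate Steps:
√(-8364 + K) = √(-8364 + 992) = √(-7372) = 2*I*√1843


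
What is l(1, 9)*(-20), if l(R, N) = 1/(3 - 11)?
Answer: 5/2 ≈ 2.5000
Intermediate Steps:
l(R, N) = -1/8 (l(R, N) = 1/(-8) = -1/8)
l(1, 9)*(-20) = -1/8*(-20) = 5/2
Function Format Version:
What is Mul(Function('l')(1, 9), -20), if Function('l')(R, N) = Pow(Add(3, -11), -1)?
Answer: Rational(5, 2) ≈ 2.5000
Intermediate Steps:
Function('l')(R, N) = Rational(-1, 8) (Function('l')(R, N) = Pow(-8, -1) = Rational(-1, 8))
Mul(Function('l')(1, 9), -20) = Mul(Rational(-1, 8), -20) = Rational(5, 2)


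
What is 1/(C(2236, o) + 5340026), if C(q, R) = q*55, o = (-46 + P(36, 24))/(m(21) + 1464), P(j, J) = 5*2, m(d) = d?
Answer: 1/5463006 ≈ 1.8305e-7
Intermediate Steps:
P(j, J) = 10
o = -4/165 (o = (-46 + 10)/(21 + 1464) = -36/1485 = -36*1/1485 = -4/165 ≈ -0.024242)
C(q, R) = 55*q
1/(C(2236, o) + 5340026) = 1/(55*2236 + 5340026) = 1/(122980 + 5340026) = 1/5463006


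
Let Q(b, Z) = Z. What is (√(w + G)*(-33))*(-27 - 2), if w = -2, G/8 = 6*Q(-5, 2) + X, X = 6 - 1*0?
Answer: 957*√142 ≈ 11404.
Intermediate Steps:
X = 6 (X = 6 + 0 = 6)
G = 144 (G = 8*(6*2 + 6) = 8*(12 + 6) = 8*18 = 144)
(√(w + G)*(-33))*(-27 - 2) = (√(-2 + 144)*(-33))*(-27 - 2) = (√142*(-33))*(-29) = -33*√142*(-29) = 957*√142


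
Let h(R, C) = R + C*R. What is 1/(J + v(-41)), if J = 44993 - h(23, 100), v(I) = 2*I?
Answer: 1/42588 ≈ 2.3481e-5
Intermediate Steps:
J = 42670 (J = 44993 - 23*(1 + 100) = 44993 - 23*101 = 44993 - 1*2323 = 44993 - 2323 = 42670)
1/(J + v(-41)) = 1/(42670 + 2*(-41)) = 1/(42670 - 82) = 1/42588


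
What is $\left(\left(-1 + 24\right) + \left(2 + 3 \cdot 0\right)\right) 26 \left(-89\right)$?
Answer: $-57850$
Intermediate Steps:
$\left(\left(-1 + 24\right) + \left(2 + 3 \cdot 0\right)\right) 26 \left(-89\right) = \left(23 + \left(2 + 0\right)\right) 26 \left(-89\right) = \left(23 + 2\right) 26 \left(-89\right) = 25 \cdot 26 \left(-89\right) = 650 \left(-89\right) = -57850$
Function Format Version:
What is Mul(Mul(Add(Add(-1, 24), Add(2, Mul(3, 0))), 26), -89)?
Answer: -57850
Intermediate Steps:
Mul(Mul(Add(Add(-1, 24), Add(2, Mul(3, 0))), 26), -89) = Mul(Mul(Add(23, Add(2, 0)), 26), -89) = Mul(Mul(Add(23, 2), 26), -89) = Mul(Mul(25, 26), -89) = Mul(650, -89) = -57850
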